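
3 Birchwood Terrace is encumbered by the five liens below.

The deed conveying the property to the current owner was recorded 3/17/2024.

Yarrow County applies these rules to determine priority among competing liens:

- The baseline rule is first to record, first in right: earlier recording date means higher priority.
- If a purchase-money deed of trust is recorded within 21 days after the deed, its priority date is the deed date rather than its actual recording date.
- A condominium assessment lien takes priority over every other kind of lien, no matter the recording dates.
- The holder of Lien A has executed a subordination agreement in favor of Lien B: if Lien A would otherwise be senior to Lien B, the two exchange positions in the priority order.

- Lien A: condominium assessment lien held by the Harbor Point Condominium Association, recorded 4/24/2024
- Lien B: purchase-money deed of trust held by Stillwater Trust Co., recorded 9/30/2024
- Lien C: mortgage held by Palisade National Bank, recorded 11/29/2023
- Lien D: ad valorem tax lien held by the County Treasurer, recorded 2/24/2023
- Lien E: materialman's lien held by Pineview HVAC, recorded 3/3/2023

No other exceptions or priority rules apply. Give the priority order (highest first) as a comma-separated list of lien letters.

Adjusting effective dates: B missed the 21-day window (197 days after the deed), so its recording date stands.
A, as a condominium assessment lien, has superpriority and ranks first.
Ordering the rest by effective date: D (2/24/2023), E (3/3/2023), C (11/29/2023), B (9/30/2024).
A would otherwise be senior to B, so under the subordination agreement A and B exchange positions.

B, D, E, C, A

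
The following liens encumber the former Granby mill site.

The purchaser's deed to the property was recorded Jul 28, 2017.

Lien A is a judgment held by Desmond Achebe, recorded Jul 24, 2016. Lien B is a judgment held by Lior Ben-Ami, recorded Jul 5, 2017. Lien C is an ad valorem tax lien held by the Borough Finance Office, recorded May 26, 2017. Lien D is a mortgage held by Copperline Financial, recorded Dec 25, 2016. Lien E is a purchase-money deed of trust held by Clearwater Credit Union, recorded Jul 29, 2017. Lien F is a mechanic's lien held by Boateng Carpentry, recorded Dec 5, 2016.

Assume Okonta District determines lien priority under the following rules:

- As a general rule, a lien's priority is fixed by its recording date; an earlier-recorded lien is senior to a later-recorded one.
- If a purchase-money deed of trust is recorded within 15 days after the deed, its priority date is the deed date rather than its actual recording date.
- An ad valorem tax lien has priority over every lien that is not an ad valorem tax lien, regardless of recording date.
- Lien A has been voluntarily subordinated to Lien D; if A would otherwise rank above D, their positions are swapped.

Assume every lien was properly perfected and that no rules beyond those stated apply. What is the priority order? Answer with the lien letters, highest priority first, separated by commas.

C, D, F, A, B, E

Effective dates after the stated exceptions: E's effective date is the deed date, Jul 28, 2017.
C is an ad valorem tax lien and takes priority over every other lien.
Remaining liens by effective date: A (Jul 24, 2016), F (Dec 5, 2016), D (Dec 25, 2016), B (Jul 5, 2017), E (Jul 28, 2017).
A would otherwise be senior to D, so under the subordination agreement A and D exchange positions.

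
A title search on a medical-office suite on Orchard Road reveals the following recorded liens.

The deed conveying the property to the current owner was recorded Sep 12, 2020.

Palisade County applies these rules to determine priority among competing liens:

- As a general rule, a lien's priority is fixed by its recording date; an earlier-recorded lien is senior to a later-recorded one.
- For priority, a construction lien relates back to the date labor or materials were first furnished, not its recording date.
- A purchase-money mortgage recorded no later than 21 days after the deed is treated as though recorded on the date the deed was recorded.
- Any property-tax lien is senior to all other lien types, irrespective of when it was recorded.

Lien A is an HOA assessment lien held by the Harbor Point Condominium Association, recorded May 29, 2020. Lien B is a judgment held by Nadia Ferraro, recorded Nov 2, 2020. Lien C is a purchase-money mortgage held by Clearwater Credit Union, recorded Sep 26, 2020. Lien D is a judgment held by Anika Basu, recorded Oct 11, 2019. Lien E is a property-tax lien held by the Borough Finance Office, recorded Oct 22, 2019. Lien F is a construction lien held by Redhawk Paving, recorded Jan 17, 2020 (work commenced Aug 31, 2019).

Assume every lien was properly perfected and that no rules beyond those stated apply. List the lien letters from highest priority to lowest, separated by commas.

Effective dates after the stated exceptions: C relates back to the deed date Sep 12, 2020; F's effective date is Aug 31, 2019, when work began.
As a property-tax lien, E is senior to every other lien.
Ordering the rest by effective date: F (Aug 31, 2019), D (Oct 11, 2019), A (May 29, 2020), C (Sep 12, 2020), B (Nov 2, 2020).

E, F, D, A, C, B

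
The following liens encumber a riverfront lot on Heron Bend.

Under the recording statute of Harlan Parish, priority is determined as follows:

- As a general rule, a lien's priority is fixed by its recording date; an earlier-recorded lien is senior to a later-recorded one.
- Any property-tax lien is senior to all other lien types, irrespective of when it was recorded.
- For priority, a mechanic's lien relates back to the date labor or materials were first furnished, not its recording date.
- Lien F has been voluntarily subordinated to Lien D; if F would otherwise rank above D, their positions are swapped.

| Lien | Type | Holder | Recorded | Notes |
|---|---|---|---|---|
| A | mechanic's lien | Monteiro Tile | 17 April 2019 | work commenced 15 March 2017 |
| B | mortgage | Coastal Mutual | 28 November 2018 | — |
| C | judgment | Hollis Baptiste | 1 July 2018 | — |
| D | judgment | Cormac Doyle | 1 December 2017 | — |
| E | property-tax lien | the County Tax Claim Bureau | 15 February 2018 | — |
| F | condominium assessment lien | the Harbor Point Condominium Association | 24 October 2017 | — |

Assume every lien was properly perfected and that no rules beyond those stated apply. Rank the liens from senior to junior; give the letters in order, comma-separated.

Effective dates after the stated exceptions: A's effective date is 15 March 2017, when work began.
E, as a property-tax lien, has superpriority and ranks first.
Remaining liens by effective date: A (15 March 2017), F (24 October 2017), D (1 December 2017), C (1 July 2018), B (28 November 2018).
The subordination applies — F was senior to D — so F and D swap.

E, A, D, F, C, B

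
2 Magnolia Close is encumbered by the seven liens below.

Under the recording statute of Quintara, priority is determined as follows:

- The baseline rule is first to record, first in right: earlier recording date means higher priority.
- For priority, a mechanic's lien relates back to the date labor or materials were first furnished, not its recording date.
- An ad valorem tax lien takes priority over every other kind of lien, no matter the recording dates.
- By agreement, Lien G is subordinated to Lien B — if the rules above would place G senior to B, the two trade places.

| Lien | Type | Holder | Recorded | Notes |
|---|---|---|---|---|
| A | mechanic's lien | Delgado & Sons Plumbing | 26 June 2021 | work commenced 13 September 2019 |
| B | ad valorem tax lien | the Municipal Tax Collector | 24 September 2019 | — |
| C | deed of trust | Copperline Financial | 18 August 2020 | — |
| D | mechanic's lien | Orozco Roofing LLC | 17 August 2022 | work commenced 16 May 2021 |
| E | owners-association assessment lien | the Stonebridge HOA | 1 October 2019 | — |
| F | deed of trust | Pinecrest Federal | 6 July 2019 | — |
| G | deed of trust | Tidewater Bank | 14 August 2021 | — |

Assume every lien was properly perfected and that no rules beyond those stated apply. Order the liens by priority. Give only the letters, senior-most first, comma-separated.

First, effective dates: A is treated as recorded 13 September 2019, the work-commencement date; D relates back to 16 May 2021 (work commenced).
B, as an ad valorem tax lien, has superpriority and ranks first.
Ordering the rest by effective date: F (6 July 2019), A (13 September 2019), E (1 October 2019), C (18 August 2020), D (16 May 2021), G (14 August 2021).
Since G is not senior to B, the subordination leaves the order unchanged.

B, F, A, E, C, D, G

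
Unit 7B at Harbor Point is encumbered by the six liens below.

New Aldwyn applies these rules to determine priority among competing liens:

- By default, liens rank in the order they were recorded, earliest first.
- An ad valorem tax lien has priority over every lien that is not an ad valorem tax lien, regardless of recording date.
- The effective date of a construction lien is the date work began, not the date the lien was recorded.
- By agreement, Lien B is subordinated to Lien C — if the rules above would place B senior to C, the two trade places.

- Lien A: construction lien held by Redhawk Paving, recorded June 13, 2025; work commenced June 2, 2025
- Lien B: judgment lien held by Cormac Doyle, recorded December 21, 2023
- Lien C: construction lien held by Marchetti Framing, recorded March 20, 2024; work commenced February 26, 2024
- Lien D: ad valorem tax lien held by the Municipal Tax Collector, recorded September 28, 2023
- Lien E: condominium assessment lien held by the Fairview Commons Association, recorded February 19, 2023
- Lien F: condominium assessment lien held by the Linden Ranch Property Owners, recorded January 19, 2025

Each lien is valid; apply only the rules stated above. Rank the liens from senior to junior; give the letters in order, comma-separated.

Effective dates after the stated exceptions: A relates back to June 2, 2025 (work commenced); C relates back to February 26, 2024 (work commenced).
D, as an ad valorem tax lien, has superpriority and ranks first.
Among the remaining liens, by effective date: E (February 19, 2023), B (December 21, 2023), C (February 26, 2024), F (January 19, 2025), A (June 2, 2025).
The subordination applies — B was senior to C — so B and C swap.

D, E, C, B, F, A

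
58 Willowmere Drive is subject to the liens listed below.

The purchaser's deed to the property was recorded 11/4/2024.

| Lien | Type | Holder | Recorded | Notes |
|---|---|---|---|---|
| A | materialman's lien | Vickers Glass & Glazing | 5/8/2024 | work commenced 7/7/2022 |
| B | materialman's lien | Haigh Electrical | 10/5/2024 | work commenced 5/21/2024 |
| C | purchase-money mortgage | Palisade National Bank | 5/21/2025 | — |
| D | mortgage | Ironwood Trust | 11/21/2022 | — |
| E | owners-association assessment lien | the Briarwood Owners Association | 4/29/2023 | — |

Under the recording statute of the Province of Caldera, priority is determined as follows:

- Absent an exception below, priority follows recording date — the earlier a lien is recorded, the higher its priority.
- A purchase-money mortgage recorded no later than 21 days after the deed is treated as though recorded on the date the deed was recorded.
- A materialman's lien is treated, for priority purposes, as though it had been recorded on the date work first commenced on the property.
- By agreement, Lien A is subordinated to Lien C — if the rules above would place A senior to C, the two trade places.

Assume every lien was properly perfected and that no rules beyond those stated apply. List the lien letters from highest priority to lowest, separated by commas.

C, D, E, B, A

Effective dates after the stated exceptions: A relates back to 7/7/2022 (work commenced); B is treated as recorded 5/21/2024, the work-commencement date; C missed the 21-day window (198 days after the deed), so its recording date stands.
By effective date, earliest first: A (7/7/2022), D (11/21/2022), E (4/29/2023), B (5/21/2024), C (5/21/2025).
Because A would otherwise rank above C, the subordination swaps them.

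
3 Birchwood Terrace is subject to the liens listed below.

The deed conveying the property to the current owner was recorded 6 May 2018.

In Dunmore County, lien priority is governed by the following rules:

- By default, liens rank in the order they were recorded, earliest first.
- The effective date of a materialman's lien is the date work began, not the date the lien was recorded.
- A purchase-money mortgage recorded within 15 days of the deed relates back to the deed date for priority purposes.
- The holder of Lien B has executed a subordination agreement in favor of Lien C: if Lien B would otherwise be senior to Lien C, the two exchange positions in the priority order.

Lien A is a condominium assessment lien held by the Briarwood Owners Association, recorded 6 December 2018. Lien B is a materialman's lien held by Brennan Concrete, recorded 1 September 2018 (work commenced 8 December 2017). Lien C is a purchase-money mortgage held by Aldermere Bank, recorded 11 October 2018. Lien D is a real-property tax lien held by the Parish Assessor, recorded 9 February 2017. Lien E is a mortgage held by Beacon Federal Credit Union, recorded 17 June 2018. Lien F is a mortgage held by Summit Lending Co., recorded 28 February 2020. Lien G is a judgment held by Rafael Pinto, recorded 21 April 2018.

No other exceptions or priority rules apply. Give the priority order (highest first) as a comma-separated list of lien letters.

D, C, G, E, B, A, F

First, effective dates: B's effective date is 8 December 2017, when work began; C was recorded 158 days after the deed — beyond 15 days — so no relation-back applies.
By effective date, earliest first: D (9 February 2017), B (8 December 2017), G (21 April 2018), E (17 June 2018), C (11 October 2018), A (6 December 2018), F (28 February 2020).
The subordination applies — B was senior to C — so B and C swap.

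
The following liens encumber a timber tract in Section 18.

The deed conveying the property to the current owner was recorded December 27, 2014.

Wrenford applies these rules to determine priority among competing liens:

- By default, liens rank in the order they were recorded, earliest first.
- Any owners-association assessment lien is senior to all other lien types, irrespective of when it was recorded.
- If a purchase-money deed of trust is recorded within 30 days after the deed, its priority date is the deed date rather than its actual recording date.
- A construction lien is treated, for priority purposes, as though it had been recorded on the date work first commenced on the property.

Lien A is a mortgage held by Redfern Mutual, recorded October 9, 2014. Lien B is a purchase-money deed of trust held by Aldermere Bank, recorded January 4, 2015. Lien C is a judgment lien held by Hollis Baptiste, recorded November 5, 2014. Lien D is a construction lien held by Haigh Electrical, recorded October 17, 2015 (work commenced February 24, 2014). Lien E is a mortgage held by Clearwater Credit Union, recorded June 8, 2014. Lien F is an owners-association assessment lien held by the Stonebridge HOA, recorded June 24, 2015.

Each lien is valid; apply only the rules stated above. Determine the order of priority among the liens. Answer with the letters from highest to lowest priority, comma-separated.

First, effective dates: B relates back to the deed date December 27, 2014; D is treated as recorded February 24, 2014, the work-commencement date.
F, as an owners-association assessment lien, has superpriority and ranks first.
The other liens, earliest effective date first: D (February 24, 2014), E (June 8, 2014), A (October 9, 2014), C (November 5, 2014), B (December 27, 2014).

F, D, E, A, C, B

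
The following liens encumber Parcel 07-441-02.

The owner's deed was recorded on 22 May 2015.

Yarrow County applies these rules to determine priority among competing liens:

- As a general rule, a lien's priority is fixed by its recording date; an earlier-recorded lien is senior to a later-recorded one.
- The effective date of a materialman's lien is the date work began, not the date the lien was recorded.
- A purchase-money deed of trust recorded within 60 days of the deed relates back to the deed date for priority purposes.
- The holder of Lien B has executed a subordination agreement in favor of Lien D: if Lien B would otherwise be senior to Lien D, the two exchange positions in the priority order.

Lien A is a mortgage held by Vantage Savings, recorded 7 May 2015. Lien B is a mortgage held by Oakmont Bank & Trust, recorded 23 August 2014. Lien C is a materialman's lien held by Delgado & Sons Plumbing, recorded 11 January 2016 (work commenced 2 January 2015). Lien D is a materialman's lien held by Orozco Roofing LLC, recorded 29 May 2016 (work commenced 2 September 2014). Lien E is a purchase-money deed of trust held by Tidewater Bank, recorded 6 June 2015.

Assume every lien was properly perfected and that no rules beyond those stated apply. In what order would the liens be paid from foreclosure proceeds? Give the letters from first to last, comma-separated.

Effective dates after the stated exceptions: C's effective date is 2 January 2015, when work began; D is treated as recorded 2 September 2014, the work-commencement date; E's effective date is the deed date, 22 May 2015.
By effective date: B (23 August 2014), D (2 September 2014), C (2 January 2015), A (7 May 2015), E (22 May 2015).
The subordination applies — B was senior to D — so B and D swap.

D, B, C, A, E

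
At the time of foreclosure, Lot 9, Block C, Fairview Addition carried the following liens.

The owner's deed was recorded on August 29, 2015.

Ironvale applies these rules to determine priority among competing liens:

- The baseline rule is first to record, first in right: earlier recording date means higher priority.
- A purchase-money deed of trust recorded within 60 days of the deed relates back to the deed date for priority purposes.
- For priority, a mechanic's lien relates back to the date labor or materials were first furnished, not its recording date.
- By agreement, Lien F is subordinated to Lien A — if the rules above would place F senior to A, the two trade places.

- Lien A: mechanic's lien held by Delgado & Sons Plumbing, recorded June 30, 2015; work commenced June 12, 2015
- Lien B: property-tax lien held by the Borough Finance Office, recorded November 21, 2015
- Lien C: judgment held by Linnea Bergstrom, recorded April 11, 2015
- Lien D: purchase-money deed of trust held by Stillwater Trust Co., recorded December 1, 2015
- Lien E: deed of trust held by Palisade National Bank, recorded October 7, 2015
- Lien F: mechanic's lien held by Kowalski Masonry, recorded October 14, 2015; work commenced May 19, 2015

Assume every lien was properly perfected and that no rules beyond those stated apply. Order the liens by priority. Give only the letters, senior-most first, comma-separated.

First, effective dates: A is treated as recorded June 12, 2015, the work-commencement date; D was recorded 94 days after the deed — beyond 60 days — so no relation-back applies; F's effective date is May 19, 2015, when work began.
Sorted by effective date: C (April 11, 2015), F (May 19, 2015), A (June 12, 2015), E (October 7, 2015), B (November 21, 2015), D (December 1, 2015).
F would otherwise be senior to A, so under the subordination agreement F and A exchange positions.

C, A, F, E, B, D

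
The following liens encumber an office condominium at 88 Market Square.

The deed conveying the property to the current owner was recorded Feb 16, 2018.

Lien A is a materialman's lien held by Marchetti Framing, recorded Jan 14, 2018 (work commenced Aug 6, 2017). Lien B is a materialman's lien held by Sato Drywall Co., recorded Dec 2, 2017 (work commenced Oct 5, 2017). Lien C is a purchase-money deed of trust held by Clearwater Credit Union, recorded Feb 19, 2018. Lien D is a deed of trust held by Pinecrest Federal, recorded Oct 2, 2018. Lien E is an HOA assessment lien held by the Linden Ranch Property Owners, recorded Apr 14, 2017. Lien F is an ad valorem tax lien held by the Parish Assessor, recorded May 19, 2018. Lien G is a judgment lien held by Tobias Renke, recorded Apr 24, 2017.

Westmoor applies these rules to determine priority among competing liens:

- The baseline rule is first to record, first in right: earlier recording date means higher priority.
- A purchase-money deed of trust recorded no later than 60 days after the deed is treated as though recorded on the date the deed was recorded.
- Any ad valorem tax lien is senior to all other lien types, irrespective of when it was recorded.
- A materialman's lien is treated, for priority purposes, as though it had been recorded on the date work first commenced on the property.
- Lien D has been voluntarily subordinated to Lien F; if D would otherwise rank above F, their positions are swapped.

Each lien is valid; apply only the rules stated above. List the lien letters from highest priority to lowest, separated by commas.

F, E, G, A, B, C, D

Effective dates: A relates back to Aug 6, 2017 (work commenced); B is treated as recorded Oct 5, 2017, the work-commencement date; C relates back to the deed date Feb 16, 2018.
F, as an ad valorem tax lien, has superpriority and ranks first.
Ordering the rest by effective date: E (Apr 14, 2017), G (Apr 24, 2017), A (Aug 6, 2017), B (Oct 5, 2017), C (Feb 16, 2018), D (Oct 2, 2018).
D is already junior to F, so the subordination agreement changes nothing.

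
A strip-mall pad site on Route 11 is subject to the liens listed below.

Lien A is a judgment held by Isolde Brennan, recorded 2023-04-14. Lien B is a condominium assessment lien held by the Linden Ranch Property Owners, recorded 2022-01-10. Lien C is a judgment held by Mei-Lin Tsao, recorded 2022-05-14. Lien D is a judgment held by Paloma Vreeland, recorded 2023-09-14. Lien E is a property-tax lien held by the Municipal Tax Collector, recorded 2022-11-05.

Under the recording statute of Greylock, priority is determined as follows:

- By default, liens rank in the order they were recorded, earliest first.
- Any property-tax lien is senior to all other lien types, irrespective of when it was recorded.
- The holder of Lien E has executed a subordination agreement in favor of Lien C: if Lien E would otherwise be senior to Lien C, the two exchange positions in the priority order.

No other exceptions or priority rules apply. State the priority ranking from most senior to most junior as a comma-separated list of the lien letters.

E is a property-tax lien, so it outranks all other liens regardless of date.
Remaining liens by effective date: B (2022-01-10), C (2022-05-14), A (2023-04-14), D (2023-09-14).
The subordination applies — E was senior to C — so E and C swap.

C, B, E, A, D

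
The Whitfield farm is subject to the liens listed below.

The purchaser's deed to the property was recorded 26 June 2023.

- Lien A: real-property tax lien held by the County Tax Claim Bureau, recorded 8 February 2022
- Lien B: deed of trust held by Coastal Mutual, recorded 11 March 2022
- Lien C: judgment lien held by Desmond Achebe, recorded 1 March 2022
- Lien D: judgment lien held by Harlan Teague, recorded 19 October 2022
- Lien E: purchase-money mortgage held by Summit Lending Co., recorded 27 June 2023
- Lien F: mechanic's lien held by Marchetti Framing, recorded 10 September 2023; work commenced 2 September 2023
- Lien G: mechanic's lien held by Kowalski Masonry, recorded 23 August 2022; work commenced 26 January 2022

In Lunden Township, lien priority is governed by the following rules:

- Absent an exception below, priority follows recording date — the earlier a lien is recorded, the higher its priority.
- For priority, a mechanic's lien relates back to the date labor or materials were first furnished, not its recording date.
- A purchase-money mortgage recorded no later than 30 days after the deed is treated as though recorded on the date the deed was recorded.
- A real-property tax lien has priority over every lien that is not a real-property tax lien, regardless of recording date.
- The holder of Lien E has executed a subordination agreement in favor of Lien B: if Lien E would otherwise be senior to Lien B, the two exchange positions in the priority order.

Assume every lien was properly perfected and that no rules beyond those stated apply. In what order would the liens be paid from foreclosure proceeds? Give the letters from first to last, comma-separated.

A, G, C, B, D, E, F

Effective dates after the stated exceptions: E relates back to the deed date 26 June 2023; F relates back to 2 September 2023 (work commenced); G's effective date is 26 January 2022, when work began.
A is a real-property tax lien, so it outranks all other liens regardless of date.
Ordering the rest by effective date: G (26 January 2022), C (1 March 2022), B (11 March 2022), D (19 October 2022), E (26 June 2023), F (2 September 2023).
E already ranks below B; the subordination has no effect.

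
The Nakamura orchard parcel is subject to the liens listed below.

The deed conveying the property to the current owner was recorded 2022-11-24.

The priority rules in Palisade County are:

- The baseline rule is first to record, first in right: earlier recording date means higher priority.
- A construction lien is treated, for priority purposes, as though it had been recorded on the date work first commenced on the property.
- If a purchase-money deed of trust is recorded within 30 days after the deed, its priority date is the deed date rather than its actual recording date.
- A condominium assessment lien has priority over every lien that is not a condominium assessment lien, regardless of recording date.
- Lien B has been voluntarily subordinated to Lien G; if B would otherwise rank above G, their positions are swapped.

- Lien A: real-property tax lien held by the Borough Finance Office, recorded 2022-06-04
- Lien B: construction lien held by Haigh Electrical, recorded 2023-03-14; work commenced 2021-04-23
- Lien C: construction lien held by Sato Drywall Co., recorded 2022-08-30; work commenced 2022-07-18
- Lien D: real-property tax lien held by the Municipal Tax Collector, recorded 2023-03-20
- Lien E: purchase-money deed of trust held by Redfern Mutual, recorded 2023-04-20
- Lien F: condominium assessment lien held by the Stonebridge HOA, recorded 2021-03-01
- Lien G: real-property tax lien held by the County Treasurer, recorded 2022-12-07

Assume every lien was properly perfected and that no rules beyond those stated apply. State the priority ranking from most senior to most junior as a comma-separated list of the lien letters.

First, effective dates: B is treated as recorded 2021-04-23, the work-commencement date; C's effective date is 2022-07-18, when work began; E was recorded 147 days after the deed, outside the 30-day window, so it keeps its recording date.
As a condominium assessment lien, F is senior to every other lien.
Ordering the rest by effective date: B (2021-04-23), A (2022-06-04), C (2022-07-18), G (2022-12-07), D (2023-03-20), E (2023-04-20).
B would otherwise be senior to G, so under the subordination agreement B and G exchange positions.

F, G, A, C, B, D, E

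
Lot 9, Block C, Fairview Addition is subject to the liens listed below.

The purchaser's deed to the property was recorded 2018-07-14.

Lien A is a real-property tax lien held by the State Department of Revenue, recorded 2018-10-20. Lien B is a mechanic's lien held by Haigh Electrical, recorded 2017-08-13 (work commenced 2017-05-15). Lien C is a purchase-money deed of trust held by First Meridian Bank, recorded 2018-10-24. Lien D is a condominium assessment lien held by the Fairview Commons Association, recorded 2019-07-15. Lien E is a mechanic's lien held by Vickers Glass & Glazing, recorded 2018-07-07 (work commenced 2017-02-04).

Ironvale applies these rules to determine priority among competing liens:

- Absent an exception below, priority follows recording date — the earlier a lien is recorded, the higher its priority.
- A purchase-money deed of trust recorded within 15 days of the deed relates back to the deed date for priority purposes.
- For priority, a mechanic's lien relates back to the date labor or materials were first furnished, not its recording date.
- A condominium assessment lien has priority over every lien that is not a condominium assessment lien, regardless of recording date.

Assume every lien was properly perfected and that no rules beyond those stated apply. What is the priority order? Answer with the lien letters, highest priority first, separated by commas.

Effective dates after the stated exceptions: B is treated as recorded 2017-05-15, the work-commencement date; C missed the 15-day window (102 days after the deed), so its recording date stands; E relates back to 2017-02-04 (work commenced).
D is a condominium assessment lien and takes priority over every other lien.
The other liens, earliest effective date first: E (2017-02-04), B (2017-05-15), A (2018-10-20), C (2018-10-24).

D, E, B, A, C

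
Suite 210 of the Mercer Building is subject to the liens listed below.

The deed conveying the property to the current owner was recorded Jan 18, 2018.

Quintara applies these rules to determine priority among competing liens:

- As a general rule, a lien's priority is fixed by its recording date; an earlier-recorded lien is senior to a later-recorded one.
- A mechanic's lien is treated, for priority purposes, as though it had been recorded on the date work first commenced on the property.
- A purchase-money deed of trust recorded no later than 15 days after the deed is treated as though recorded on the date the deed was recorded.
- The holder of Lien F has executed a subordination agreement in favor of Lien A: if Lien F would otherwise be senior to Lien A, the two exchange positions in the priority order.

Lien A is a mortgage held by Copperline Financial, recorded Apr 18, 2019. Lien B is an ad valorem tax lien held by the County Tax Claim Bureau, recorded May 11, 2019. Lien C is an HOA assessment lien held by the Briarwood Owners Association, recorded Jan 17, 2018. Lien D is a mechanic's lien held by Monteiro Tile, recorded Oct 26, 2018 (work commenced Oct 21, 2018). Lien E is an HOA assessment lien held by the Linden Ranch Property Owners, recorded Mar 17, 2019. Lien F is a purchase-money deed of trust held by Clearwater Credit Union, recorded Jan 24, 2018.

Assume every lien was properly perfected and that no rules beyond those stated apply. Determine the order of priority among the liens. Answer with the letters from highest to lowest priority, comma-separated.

Adjusting effective dates: D's effective date is Oct 21, 2018, when work began; F was recorded within the 15-day window, so its effective date is the deed date Jan 18, 2018.
By effective date: C (Jan 17, 2018), F (Jan 18, 2018), D (Oct 21, 2018), E (Mar 17, 2019), A (Apr 18, 2019), B (May 11, 2019).
F would otherwise be senior to A, so under the subordination agreement F and A exchange positions.

C, A, D, E, F, B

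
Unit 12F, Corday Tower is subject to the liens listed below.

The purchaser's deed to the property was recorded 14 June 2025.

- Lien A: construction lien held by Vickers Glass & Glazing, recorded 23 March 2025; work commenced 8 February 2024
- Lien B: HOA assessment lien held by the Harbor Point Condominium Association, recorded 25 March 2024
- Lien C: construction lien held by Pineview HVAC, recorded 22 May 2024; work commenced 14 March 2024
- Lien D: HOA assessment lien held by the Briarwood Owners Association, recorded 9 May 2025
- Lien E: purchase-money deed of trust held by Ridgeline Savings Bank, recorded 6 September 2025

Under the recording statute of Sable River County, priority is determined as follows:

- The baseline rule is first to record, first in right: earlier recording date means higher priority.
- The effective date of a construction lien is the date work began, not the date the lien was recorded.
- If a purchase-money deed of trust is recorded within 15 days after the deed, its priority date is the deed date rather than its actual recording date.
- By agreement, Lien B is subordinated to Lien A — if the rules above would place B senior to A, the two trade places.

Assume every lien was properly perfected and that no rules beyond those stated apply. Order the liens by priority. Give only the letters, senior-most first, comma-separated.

A, C, B, D, E

Effective dates: A's effective date is 8 February 2024, when work began; C relates back to 14 March 2024 (work commenced); E was recorded 84 days after the deed — beyond 15 days — so no relation-back applies.
Sorted by effective date: A (8 February 2024), C (14 March 2024), B (25 March 2024), D (9 May 2025), E (6 September 2025).
B is already junior to A, so the subordination agreement changes nothing.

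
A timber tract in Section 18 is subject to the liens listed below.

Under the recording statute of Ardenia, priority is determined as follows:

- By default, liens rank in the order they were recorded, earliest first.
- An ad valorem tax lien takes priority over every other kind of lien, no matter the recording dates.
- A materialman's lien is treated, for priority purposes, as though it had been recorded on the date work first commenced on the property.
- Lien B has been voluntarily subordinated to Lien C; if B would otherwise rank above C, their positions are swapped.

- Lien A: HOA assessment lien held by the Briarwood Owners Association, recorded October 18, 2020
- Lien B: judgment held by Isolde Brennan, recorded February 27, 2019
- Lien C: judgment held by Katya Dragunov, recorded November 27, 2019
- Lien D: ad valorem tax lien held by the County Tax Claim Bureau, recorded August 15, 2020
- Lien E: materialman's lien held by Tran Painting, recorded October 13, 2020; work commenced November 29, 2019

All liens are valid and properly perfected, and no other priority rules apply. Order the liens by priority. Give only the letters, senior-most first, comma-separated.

Adjusting effective dates: E is treated as recorded November 29, 2019, the work-commencement date.
D is an ad valorem tax lien, so it outranks all other liens regardless of date.
Among the remaining liens, by effective date: B (February 27, 2019), C (November 27, 2019), E (November 29, 2019), A (October 18, 2020).
Because B would otherwise rank above C, the subordination swaps them.

D, C, B, E, A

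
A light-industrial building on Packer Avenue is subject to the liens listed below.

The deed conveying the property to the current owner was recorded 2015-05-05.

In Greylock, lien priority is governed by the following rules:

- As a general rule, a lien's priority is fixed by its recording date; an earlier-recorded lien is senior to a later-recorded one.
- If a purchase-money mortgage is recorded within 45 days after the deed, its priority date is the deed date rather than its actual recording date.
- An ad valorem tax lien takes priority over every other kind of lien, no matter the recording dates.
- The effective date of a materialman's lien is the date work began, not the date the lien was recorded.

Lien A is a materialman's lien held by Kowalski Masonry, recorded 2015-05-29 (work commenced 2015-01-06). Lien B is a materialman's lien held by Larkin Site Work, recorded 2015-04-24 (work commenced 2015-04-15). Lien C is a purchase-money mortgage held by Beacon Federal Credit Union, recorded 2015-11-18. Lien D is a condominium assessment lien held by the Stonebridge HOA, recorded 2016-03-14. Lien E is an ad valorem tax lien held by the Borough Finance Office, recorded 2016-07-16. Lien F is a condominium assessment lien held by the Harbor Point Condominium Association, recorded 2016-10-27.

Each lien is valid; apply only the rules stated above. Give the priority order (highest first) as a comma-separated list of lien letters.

E, A, B, C, D, F

Effective dates: A relates back to 2015-01-06 (work commenced); B's effective date is 2015-04-15, when work began; C was recorded 197 days after the deed, outside the 45-day window, so it keeps its recording date.
E is an ad valorem tax lien and takes priority over every other lien.
Remaining liens by effective date: A (2015-01-06), B (2015-04-15), C (2015-11-18), D (2016-03-14), F (2016-10-27).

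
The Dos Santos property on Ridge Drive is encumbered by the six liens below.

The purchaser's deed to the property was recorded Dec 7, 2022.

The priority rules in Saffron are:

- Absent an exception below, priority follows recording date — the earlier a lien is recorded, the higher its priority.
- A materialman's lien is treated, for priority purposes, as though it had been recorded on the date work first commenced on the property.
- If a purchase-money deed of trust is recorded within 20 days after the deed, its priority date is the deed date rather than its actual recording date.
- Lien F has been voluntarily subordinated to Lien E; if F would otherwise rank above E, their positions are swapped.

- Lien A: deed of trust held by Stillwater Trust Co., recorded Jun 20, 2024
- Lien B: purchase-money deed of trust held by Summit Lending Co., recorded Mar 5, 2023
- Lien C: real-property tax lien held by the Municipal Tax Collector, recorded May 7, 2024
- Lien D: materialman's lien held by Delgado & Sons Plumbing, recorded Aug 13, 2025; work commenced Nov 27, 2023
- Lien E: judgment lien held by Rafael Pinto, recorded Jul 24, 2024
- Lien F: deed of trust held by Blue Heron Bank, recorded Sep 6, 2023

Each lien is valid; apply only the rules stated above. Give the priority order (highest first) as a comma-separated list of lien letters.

First, effective dates: B was recorded 88 days after the deed, outside the 20-day window, so it keeps its recording date; D relates back to Nov 27, 2023 (work commenced).
By effective date: B (Mar 5, 2023), F (Sep 6, 2023), D (Nov 27, 2023), C (May 7, 2024), A (Jun 20, 2024), E (Jul 24, 2024).
Because F would otherwise rank above E, the subordination swaps them.

B, E, D, C, A, F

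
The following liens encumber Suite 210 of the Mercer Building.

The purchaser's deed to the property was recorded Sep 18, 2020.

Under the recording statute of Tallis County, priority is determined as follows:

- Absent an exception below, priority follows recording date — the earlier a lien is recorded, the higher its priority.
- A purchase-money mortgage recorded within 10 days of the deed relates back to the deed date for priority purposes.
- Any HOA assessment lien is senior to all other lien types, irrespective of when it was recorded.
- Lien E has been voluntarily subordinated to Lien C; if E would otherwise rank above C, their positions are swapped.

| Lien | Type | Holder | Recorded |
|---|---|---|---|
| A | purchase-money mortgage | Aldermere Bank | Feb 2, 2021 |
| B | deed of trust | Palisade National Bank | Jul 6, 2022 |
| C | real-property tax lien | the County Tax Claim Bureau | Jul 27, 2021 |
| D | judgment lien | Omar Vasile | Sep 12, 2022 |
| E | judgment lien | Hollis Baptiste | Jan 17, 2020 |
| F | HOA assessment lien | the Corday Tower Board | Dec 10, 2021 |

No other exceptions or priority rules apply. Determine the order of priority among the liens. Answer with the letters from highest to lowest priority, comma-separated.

Effective dates: A was recorded 137 days after the deed — beyond 10 days — so no relation-back applies.
F is an HOA assessment lien and takes priority over every other lien.
Ordering the rest by effective date: E (Jan 17, 2020), A (Feb 2, 2021), C (Jul 27, 2021), B (Jul 6, 2022), D (Sep 12, 2022).
Because E would otherwise rank above C, the subordination swaps them.

F, C, A, E, B, D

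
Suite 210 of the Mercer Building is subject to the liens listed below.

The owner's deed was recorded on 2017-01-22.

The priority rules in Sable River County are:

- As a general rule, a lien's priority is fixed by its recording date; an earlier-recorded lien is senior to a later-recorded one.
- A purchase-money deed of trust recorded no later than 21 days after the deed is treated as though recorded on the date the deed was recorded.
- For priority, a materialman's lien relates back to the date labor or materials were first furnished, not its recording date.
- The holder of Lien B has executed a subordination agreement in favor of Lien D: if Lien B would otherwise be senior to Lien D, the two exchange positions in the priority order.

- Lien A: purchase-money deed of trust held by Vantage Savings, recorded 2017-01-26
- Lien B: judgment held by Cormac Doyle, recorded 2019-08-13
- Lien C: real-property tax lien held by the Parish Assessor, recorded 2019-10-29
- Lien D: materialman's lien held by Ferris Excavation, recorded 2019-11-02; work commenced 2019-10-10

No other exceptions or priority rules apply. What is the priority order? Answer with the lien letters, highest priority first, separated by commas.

Effective dates: A was recorded within the 21-day window, so its effective date is the deed date 2017-01-22; D relates back to 2019-10-10 (work commenced).
Ordering by effective date: A (2017-01-22), B (2019-08-13), D (2019-10-10), C (2019-10-29).
Because B would otherwise rank above D, the subordination swaps them.

A, D, B, C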